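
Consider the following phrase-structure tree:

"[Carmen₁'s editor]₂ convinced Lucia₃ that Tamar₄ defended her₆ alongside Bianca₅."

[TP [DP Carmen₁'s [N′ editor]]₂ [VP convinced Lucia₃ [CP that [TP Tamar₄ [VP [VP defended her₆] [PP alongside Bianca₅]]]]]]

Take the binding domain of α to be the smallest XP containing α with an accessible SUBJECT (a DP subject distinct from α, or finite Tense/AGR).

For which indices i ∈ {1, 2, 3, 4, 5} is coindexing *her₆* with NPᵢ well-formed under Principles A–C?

*her* is a pronoun, so Principle B applies: it must be free in its binding domain.
Binding domain of *her₆*: the embedded TP, whose subject is Tamar₄.
*Carmen₁* and the pronoun do not c-command one another → neither Principle B nor Principle C is at stake; coindexation permitted.
*[Carmen₁'s editor]₂* c-commands the pronoun but from outside its binding domain, and is not c-commanded by it → coindexation permitted.
*Lucia₃* c-commands the pronoun but from outside its binding domain, and is not c-commanded by it → coindexation permitted.
*Tamar₄* c-commands the pronoun within its binding domain → coindexation would violate Principle B.
*Bianca₅* and the pronoun do not c-command one another → neither Principle B nor Principle C is at stake; coindexation permitted.

{1, 2, 3, 5}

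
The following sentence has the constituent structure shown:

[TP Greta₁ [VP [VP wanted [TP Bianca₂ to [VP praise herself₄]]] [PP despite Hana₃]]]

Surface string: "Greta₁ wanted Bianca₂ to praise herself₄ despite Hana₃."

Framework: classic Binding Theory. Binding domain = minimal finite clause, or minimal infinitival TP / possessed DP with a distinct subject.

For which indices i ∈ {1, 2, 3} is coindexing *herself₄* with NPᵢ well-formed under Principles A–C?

{2}

*herself* is an anaphor, so Principle A applies: it must be bound in its binding domain.
Binding domain of *herself₄*: the embedded TP, whose subject is Bianca₂.
*Greta₁* c-commands the anaphor but is outside its binding domain → cannot satisfy Principle A.
*Bianca₂* c-commands the anaphor within its binding domain → licit binder.
*Hana₃* does not c-command the anaphor → cannot bind it.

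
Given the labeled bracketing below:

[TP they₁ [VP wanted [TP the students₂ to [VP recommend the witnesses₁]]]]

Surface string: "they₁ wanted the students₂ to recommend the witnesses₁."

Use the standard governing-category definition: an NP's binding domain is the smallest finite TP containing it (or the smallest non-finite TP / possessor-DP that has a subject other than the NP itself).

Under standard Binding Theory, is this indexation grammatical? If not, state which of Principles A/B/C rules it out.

Principle C

The two coindexed NPs are *they₁* and *the witnesses₁*.
*the witnesses₁* is an R-expression. Principle C requires it to be free everywhere.
*they₁* c-commands it and carries the same index.
The R-expression is bound → Principle C violation.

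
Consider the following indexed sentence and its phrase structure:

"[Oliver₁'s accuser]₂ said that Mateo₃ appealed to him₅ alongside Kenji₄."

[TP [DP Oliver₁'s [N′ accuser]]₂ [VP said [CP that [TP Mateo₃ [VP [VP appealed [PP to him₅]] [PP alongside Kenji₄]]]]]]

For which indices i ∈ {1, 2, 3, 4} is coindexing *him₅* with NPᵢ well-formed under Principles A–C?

{1, 2, 4}

*him* is a pronoun, so Principle B applies: it must be free in its binding domain.
Binding domain of *him₅*: the embedded TP, whose subject is Mateo₃.
*Oliver₁* and the pronoun do not c-command one another → neither Principle B nor Principle C is at stake; coindexation permitted.
*[Oliver₁'s accuser]₂* c-commands the pronoun but from outside its binding domain, and is not c-commanded by it → coindexation permitted.
*Mateo₃* c-commands the pronoun within its binding domain → coindexation would violate Principle B.
*Kenji₄* and the pronoun do not c-command one another → neither Principle B nor Principle C is at stake; coindexation permitted.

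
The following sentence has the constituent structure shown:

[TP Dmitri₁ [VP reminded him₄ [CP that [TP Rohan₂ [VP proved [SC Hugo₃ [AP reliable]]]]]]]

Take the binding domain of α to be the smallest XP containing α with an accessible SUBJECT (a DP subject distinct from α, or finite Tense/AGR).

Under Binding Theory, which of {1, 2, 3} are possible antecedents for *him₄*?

none

*him* is a pronoun, so Principle B applies: it must be free in its binding domain.
Binding domain of *him₄*: the matrix TP, whose subject is Dmitri₁.
*Dmitri₁* c-commands the pronoun within its binding domain → coindexation would violate Principle B.
*Rohan₂*: the pronoun c-commands this R-expression → coindexation would violate Principle C on *Rohan₂*.
*Hugo₃*: the pronoun c-commands this R-expression → coindexation would violate Principle C on *Hugo₃*.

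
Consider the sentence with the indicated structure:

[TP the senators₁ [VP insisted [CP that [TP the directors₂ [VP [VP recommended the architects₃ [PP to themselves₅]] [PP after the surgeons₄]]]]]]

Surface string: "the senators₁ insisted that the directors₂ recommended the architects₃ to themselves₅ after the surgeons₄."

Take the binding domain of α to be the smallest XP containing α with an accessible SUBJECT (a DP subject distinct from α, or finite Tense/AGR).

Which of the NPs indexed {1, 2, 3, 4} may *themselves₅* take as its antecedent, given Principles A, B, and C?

{2, 3}

*themselves* is an anaphor, so Principle A applies: it must be bound in its binding domain.
Binding domain of *themselves₅*: the embedded TP, whose subject is the directors₂.
*the senators₁* c-commands the anaphor but is outside its binding domain → cannot satisfy Principle A.
*the directors₂* c-commands the anaphor within its binding domain → licit binder.
*the architects₃* c-commands the anaphor within its binding domain → licit binder.
*the surgeons₄* does not c-command the anaphor → cannot bind it.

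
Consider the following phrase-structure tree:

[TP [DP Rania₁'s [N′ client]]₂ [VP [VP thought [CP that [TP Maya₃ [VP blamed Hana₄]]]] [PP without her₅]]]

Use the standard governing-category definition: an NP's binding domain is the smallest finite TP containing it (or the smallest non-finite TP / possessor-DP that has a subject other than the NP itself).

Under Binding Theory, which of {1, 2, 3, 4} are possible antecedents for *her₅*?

*her* is a pronoun, so Principle B applies: it must be free in its binding domain.
Binding domain of *her₅*: the matrix TP, whose subject is [Rania₁'s client]₂.
*Rania₁* and the pronoun do not c-command one another → neither Principle B nor Principle C is at stake; coindexation permitted.
*[Rania₁'s client]₂* c-commands the pronoun within its binding domain → coindexation would violate Principle B.
*Maya₃* and the pronoun do not c-command one another → neither Principle B nor Principle C is at stake; coindexation permitted.
*Hana₄* and the pronoun do not c-command one another → neither Principle B nor Principle C is at stake; coindexation permitted.

{1, 3, 4}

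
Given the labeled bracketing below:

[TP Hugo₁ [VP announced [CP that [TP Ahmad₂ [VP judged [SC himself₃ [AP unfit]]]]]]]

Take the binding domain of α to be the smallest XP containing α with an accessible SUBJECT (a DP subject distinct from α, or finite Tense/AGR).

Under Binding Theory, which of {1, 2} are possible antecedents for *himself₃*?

*himself* is an anaphor, so Principle A applies: it must be bound in its binding domain.
Binding domain of *himself₃*: the embedded TP, whose subject is Ahmad₂.
*Hugo₁* c-commands the anaphor but is outside its binding domain → cannot satisfy Principle A.
*Ahmad₂* c-commands the anaphor within its binding domain → licit binder.

{2}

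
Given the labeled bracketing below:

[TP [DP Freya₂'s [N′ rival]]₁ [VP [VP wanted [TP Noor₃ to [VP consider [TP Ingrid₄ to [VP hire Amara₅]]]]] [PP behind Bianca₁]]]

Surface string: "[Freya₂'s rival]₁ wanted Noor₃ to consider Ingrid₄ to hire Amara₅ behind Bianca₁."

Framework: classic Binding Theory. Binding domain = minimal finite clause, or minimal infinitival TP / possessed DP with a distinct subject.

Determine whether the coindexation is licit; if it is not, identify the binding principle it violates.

The two coindexed NPs are *[Freya₂'s rival]₁* and *Bianca₁*.
*Bianca₁* is an R-expression. Principle C requires it to be free everywhere.
*[Freya₂'s rival]₁* c-commands it and carries the same index.
The R-expression is bound → Principle C violation.

Principle C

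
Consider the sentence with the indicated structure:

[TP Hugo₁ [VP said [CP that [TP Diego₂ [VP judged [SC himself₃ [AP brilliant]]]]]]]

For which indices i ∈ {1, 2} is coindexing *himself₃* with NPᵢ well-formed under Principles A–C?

*himself* is an anaphor, so Principle A applies: it must be bound in its binding domain.
Binding domain of *himself₃*: the embedded TP, whose subject is Diego₂.
*Hugo₁* c-commands the anaphor but is outside its binding domain → cannot satisfy Principle A.
*Diego₂* c-commands the anaphor within its binding domain → licit binder.

{2}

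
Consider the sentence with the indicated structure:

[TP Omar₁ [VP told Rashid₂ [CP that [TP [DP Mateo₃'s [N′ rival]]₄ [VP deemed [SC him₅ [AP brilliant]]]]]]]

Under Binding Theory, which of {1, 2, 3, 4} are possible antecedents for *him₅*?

{1, 2, 3}

*him* is a pronoun, so Principle B applies: it must be free in its binding domain.
Binding domain of *him₅*: the embedded TP, whose subject is [Mateo₃'s rival]₄.
*Omar₁* c-commands the pronoun but from outside its binding domain, and is not c-commanded by it → coindexation permitted.
*Rashid₂* c-commands the pronoun but from outside its binding domain, and is not c-commanded by it → coindexation permitted.
*Mateo₃* and the pronoun do not c-command one another → neither Principle B nor Principle C is at stake; coindexation permitted.
*[Mateo₃'s rival]₄* c-commands the pronoun within its binding domain → coindexation would violate Principle B.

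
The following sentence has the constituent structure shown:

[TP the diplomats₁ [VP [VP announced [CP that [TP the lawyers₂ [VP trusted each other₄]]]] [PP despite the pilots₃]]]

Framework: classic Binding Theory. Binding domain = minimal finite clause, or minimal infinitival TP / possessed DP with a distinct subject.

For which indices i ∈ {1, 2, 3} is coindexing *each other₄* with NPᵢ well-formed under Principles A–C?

{2}

*each other* is an anaphor, so Principle A applies: it must be bound in its binding domain.
Binding domain of *each other₄*: the embedded TP, whose subject is the lawyers₂.
*the diplomats₁* c-commands the anaphor but is outside its binding domain → cannot satisfy Principle A.
*the lawyers₂* c-commands the anaphor within its binding domain → licit binder.
*the pilots₃* does not c-command the anaphor → cannot bind it.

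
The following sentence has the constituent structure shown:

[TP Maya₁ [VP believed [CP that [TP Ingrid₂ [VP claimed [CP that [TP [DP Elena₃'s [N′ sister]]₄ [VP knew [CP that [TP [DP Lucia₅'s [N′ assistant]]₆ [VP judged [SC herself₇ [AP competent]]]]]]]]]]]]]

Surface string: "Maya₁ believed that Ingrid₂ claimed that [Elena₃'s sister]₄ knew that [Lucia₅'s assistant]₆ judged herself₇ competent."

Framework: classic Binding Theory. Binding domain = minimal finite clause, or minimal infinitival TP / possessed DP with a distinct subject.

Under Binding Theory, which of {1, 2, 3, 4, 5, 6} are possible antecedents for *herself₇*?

{6}

*herself* is an anaphor, so Principle A applies: it must be bound in its binding domain.
Binding domain of *herself₇*: the embedded TP, whose subject is [Lucia₅'s assistant]₆.
*Maya₁* c-commands the anaphor but is outside its binding domain → cannot satisfy Principle A.
*Ingrid₂* c-commands the anaphor but is outside its binding domain → cannot satisfy Principle A.
*Elena₃* does not c-command the anaphor → cannot bind it.
*[Elena₃'s sister]₄* c-commands the anaphor but is outside its binding domain → cannot satisfy Principle A.
*Lucia₅* does not c-command the anaphor → cannot bind it.
*[Lucia₅'s assistant]₆* c-commands the anaphor within its binding domain → licit binder.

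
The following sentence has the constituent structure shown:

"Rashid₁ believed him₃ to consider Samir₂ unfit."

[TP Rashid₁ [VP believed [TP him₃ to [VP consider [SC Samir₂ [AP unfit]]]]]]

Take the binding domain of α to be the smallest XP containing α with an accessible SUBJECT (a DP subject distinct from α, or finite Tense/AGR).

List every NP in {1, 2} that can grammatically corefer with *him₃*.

*him* is a pronoun, so Principle B applies: it must be free in its binding domain.
Binding domain of *him₃*: the matrix TP, whose subject is Rashid₁.
*Rashid₁* c-commands the pronoun within its binding domain → coindexation would violate Principle B.
*Samir₂*: the pronoun c-commands this R-expression → coindexation would violate Principle C on *Samir₂*.

none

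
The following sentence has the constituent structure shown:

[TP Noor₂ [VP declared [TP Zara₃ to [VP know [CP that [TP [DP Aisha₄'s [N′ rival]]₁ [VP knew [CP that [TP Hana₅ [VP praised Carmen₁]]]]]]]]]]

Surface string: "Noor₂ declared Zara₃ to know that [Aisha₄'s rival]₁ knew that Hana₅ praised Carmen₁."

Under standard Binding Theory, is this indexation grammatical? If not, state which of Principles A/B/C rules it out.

The two coindexed NPs are *[Aisha₄'s rival]₁* and *Carmen₁*.
*Carmen₁* is an R-expression. Principle C requires it to be free everywhere.
*[Aisha₄'s rival]₁* c-commands it and carries the same index.
The R-expression is bound → Principle C violation.

Principle C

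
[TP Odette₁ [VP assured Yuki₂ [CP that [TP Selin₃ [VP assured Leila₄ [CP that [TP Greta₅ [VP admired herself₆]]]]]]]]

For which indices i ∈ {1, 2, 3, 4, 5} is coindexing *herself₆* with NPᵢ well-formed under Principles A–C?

{5}

*herself* is an anaphor, so Principle A applies: it must be bound in its binding domain.
Binding domain of *herself₆*: the embedded TP, whose subject is Greta₅.
*Odette₁* c-commands the anaphor but is outside its binding domain → cannot satisfy Principle A.
*Yuki₂* c-commands the anaphor but is outside its binding domain → cannot satisfy Principle A.
*Selin₃* c-commands the anaphor but is outside its binding domain → cannot satisfy Principle A.
*Leila₄* c-commands the anaphor but is outside its binding domain → cannot satisfy Principle A.
*Greta₅* c-commands the anaphor within its binding domain → licit binder.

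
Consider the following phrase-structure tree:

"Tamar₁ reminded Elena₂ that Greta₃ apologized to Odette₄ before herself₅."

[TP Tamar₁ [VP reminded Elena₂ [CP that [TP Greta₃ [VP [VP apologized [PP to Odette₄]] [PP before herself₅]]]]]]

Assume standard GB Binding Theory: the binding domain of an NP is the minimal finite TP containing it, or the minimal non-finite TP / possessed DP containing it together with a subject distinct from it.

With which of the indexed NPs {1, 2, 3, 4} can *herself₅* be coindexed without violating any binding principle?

{3}

*herself* is an anaphor, so Principle A applies: it must be bound in its binding domain.
Binding domain of *herself₅*: the embedded TP, whose subject is Greta₃.
*Tamar₁* c-commands the anaphor but is outside its binding domain → cannot satisfy Principle A.
*Elena₂* c-commands the anaphor but is outside its binding domain → cannot satisfy Principle A.
*Greta₃* c-commands the anaphor within its binding domain → licit binder.
*Odette₄* does not c-command the anaphor → cannot bind it.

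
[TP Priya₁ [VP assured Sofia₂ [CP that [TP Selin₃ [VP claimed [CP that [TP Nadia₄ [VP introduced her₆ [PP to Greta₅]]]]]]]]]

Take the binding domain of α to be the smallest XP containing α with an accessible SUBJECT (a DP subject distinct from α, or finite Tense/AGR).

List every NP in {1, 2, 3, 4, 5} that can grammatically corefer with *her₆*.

{1, 2, 3}

*her* is a pronoun, so Principle B applies: it must be free in its binding domain.
Binding domain of *her₆*: the embedded TP, whose subject is Nadia₄.
*Priya₁* c-commands the pronoun but from outside its binding domain, and is not c-commanded by it → coindexation permitted.
*Sofia₂* c-commands the pronoun but from outside its binding domain, and is not c-commanded by it → coindexation permitted.
*Selin₃* c-commands the pronoun but from outside its binding domain, and is not c-commanded by it → coindexation permitted.
*Nadia₄* c-commands the pronoun within its binding domain → coindexation would violate Principle B.
*Greta₅*: the pronoun c-commands this R-expression → coindexation would violate Principle C on *Greta₅*.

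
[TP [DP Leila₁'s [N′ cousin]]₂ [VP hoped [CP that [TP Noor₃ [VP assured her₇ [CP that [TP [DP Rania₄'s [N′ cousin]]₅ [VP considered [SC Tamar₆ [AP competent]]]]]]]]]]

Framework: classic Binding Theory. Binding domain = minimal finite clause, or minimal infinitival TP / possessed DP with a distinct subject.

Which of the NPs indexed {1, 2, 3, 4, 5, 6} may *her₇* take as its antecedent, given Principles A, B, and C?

{1, 2}

*her* is a pronoun, so Principle B applies: it must be free in its binding domain.
Binding domain of *her₇*: the embedded TP, whose subject is Noor₃.
*Leila₁* and the pronoun do not c-command one another → neither Principle B nor Principle C is at stake; coindexation permitted.
*[Leila₁'s cousin]₂* c-commands the pronoun but from outside its binding domain, and is not c-commanded by it → coindexation permitted.
*Noor₃* c-commands the pronoun within its binding domain → coindexation would violate Principle B.
*Rania₄*: the pronoun c-commands this R-expression → coindexation would violate Principle C on *Rania₄*.
*[Rania₄'s cousin]₅*: the pronoun c-commands this R-expression → coindexation would violate Principle C on *[Rania₄'s cousin]₅*.
*Tamar₆*: the pronoun c-commands this R-expression → coindexation would violate Principle C on *Tamar₆*.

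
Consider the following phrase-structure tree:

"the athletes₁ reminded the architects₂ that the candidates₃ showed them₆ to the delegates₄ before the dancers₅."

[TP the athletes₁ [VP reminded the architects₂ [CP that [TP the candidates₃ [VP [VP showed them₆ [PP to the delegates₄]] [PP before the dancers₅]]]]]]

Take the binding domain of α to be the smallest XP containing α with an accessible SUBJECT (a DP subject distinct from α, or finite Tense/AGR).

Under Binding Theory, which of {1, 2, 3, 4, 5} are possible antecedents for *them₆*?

{1, 2, 5}

*them* is a pronoun, so Principle B applies: it must be free in its binding domain.
Binding domain of *them₆*: the embedded TP, whose subject is the candidates₃.
*the athletes₁* c-commands the pronoun but from outside its binding domain, and is not c-commanded by it → coindexation permitted.
*the architects₂* c-commands the pronoun but from outside its binding domain, and is not c-commanded by it → coindexation permitted.
*the candidates₃* c-commands the pronoun within its binding domain → coindexation would violate Principle B.
*the delegates₄*: the pronoun c-commands this R-expression → coindexation would violate Principle C on *the delegates₄*.
*the dancers₅* and the pronoun do not c-command one another → neither Principle B nor Principle C is at stake; coindexation permitted.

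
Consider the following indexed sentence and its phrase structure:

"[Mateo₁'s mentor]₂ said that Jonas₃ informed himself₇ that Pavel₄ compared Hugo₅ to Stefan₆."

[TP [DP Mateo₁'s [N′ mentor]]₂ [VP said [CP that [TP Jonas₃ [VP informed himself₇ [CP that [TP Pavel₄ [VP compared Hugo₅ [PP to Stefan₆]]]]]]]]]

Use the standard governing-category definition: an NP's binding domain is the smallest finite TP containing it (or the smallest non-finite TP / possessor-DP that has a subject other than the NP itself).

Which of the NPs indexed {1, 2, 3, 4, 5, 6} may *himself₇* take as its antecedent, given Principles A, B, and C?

{3}

*himself* is an anaphor, so Principle A applies: it must be bound in its binding domain.
Binding domain of *himself₇*: the embedded TP, whose subject is Jonas₃.
*Mateo₁* does not c-command the anaphor → cannot bind it.
*[Mateo₁'s mentor]₂* c-commands the anaphor but is outside its binding domain → cannot satisfy Principle A.
*Jonas₃* c-commands the anaphor within its binding domain → licit binder.
*Pavel₄* does not c-command the anaphor → cannot bind it.
*Hugo₅* does not c-command the anaphor → cannot bind it.
*Stefan₆* does not c-command the anaphor → cannot bind it.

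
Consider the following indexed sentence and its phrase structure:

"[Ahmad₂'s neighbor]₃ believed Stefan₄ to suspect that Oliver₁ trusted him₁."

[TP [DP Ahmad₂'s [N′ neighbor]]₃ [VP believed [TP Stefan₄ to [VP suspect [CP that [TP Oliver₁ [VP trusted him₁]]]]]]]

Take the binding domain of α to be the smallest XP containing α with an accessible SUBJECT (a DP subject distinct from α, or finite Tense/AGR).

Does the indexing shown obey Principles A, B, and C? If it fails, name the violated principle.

Principle B

The two coindexed NPs are *Oliver₁* and *him₁*.
*him₁* is a pronoun. Its binding domain is the embedded TP, whose subject is Oliver₁.
*Oliver₁* c-commands it within that domain and carries the same index.
The pronoun is locally bound → Principle B violation.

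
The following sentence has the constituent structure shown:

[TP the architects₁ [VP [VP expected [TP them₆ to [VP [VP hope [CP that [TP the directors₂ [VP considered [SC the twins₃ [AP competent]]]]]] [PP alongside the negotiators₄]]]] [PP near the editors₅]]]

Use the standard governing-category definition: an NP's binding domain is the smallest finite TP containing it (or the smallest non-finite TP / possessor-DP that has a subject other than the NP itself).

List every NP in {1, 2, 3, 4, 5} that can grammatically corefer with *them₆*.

{5}

*them* is a pronoun, so Principle B applies: it must be free in its binding domain.
Binding domain of *them₆*: the matrix TP, whose subject is the architects₁.
*the architects₁* c-commands the pronoun within its binding domain → coindexation would violate Principle B.
*the directors₂*: the pronoun c-commands this R-expression → coindexation would violate Principle C on *the directors₂*.
*the twins₃*: the pronoun c-commands this R-expression → coindexation would violate Principle C on *the twins₃*.
*the negotiators₄*: the pronoun c-commands this R-expression → coindexation would violate Principle C on *the negotiators₄*.
*the editors₅* and the pronoun do not c-command one another → neither Principle B nor Principle C is at stake; coindexation permitted.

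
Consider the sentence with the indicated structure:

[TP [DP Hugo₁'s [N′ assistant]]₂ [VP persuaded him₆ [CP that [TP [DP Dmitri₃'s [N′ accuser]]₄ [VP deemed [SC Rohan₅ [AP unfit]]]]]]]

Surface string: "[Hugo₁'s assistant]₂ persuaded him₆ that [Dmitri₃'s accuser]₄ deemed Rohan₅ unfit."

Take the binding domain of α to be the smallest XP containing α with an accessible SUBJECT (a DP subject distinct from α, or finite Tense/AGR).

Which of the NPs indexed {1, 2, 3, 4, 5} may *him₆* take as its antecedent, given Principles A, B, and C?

*him* is a pronoun, so Principle B applies: it must be free in its binding domain.
Binding domain of *him₆*: the matrix TP, whose subject is [Hugo₁'s assistant]₂.
*Hugo₁* and the pronoun do not c-command one another → neither Principle B nor Principle C is at stake; coindexation permitted.
*[Hugo₁'s assistant]₂* c-commands the pronoun within its binding domain → coindexation would violate Principle B.
*Dmitri₃*: the pronoun c-commands this R-expression → coindexation would violate Principle C on *Dmitri₃*.
*[Dmitri₃'s accuser]₄*: the pronoun c-commands this R-expression → coindexation would violate Principle C on *[Dmitri₃'s accuser]₄*.
*Rohan₅*: the pronoun c-commands this R-expression → coindexation would violate Principle C on *Rohan₅*.

{1}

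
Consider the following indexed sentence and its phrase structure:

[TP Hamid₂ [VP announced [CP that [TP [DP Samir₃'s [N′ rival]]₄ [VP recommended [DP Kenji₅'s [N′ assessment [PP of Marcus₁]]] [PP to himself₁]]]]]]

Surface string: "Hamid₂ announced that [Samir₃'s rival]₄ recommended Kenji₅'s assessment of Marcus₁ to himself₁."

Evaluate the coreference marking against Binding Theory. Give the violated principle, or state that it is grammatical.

Principle A

The two coindexed NPs are *Marcus₁* and *himself₁*.
*himself₁* is an anaphor. Principle A requires it to be bound within its binding domain — the embedded TP, whose subject is [Samir₃'s rival]₄.
Within that domain it is c-commanded by *[Samir₃'s rival]₄*, which does not share its index.
*Marcus₁* does not c-command the anaphor at all.
The anaphor is unbound in its domain → Principle A violation.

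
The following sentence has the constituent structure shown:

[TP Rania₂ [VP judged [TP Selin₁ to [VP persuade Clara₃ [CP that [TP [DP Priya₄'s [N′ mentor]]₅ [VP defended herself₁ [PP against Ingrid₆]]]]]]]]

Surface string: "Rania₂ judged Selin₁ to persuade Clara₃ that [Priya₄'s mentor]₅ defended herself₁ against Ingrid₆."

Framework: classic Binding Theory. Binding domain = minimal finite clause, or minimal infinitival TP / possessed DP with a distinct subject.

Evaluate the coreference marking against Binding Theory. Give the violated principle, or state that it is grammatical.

The two coindexed NPs are *Selin₁* and *herself₁*.
*herself₁* is an anaphor. Principle A requires it to be bound within its binding domain — the embedded TP, whose subject is [Priya₄'s mentor]₅.
Within that domain it is c-commanded by *[Priya₄'s mentor]₅*, which does not share its index.
*Selin₁* does c-command the anaphor, but from outside its binding domain.
The anaphor is unbound in its domain → Principle A violation.

Principle A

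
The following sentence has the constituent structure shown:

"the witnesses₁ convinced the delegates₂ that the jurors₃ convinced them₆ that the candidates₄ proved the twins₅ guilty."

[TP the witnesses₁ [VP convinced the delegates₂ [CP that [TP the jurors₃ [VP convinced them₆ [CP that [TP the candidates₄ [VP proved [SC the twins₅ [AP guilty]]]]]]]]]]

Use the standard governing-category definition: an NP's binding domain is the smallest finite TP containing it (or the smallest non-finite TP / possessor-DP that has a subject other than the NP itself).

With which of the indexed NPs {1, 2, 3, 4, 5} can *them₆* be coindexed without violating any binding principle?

*them* is a pronoun, so Principle B applies: it must be free in its binding domain.
Binding domain of *them₆*: the embedded TP, whose subject is the jurors₃.
*the witnesses₁* c-commands the pronoun but from outside its binding domain, and is not c-commanded by it → coindexation permitted.
*the delegates₂* c-commands the pronoun but from outside its binding domain, and is not c-commanded by it → coindexation permitted.
*the jurors₃* c-commands the pronoun within its binding domain → coindexation would violate Principle B.
*the candidates₄*: the pronoun c-commands this R-expression → coindexation would violate Principle C on *the candidates₄*.
*the twins₅*: the pronoun c-commands this R-expression → coindexation would violate Principle C on *the twins₅*.

{1, 2}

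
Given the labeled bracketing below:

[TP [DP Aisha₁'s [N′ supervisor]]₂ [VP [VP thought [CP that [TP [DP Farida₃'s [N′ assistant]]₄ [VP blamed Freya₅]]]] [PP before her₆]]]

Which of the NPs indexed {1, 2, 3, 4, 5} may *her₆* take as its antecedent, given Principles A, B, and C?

{1, 3, 4, 5}

*her* is a pronoun, so Principle B applies: it must be free in its binding domain.
Binding domain of *her₆*: the matrix TP, whose subject is [Aisha₁'s supervisor]₂.
*Aisha₁* and the pronoun do not c-command one another → neither Principle B nor Principle C is at stake; coindexation permitted.
*[Aisha₁'s supervisor]₂* c-commands the pronoun within its binding domain → coindexation would violate Principle B.
*Farida₃* and the pronoun do not c-command one another → neither Principle B nor Principle C is at stake; coindexation permitted.
*[Farida₃'s assistant]₄* and the pronoun do not c-command one another → neither Principle B nor Principle C is at stake; coindexation permitted.
*Freya₅* and the pronoun do not c-command one another → neither Principle B nor Principle C is at stake; coindexation permitted.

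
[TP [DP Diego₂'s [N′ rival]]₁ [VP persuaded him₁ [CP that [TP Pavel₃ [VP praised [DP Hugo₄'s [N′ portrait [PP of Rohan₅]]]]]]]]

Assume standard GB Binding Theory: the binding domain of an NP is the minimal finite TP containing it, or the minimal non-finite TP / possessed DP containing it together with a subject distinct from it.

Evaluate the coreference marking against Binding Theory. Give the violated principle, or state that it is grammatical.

The two coindexed NPs are *[Diego₂'s rival]₁* and *him₁*.
*him₁* is a pronoun. Its binding domain is the matrix TP, whose subject is [Diego₂'s rival]₁.
*[Diego₂'s rival]₁* c-commands it within that domain and carries the same index.
The pronoun is locally bound → Principle B violation.

Principle B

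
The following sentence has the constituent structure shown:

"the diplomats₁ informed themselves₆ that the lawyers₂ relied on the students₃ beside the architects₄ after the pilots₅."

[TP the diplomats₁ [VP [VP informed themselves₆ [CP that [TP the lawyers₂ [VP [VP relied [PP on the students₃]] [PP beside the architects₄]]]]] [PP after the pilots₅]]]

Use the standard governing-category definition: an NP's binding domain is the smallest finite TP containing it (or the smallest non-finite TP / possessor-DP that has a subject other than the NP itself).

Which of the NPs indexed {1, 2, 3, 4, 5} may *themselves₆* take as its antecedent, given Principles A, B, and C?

{1}

*themselves* is an anaphor, so Principle A applies: it must be bound in its binding domain.
Binding domain of *themselves₆*: the matrix TP, whose subject is the diplomats₁.
*the diplomats₁* c-commands the anaphor within its binding domain → licit binder.
*the lawyers₂* does not c-command the anaphor → cannot bind it.
*the students₃* does not c-command the anaphor → cannot bind it.
*the architects₄* does not c-command the anaphor → cannot bind it.
*the pilots₅* does not c-command the anaphor → cannot bind it.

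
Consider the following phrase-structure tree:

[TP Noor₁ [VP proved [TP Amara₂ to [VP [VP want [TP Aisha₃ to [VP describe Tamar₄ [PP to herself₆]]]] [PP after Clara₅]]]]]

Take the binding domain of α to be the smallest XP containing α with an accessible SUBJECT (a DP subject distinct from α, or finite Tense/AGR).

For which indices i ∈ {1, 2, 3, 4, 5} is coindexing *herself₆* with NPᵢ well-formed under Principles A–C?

{3, 4}

*herself* is an anaphor, so Principle A applies: it must be bound in its binding domain.
Binding domain of *herself₆*: the embedded TP, whose subject is Aisha₃.
*Noor₁* c-commands the anaphor but is outside its binding domain → cannot satisfy Principle A.
*Amara₂* c-commands the anaphor but is outside its binding domain → cannot satisfy Principle A.
*Aisha₃* c-commands the anaphor within its binding domain → licit binder.
*Tamar₄* c-commands the anaphor within its binding domain → licit binder.
*Clara₅* does not c-command the anaphor → cannot bind it.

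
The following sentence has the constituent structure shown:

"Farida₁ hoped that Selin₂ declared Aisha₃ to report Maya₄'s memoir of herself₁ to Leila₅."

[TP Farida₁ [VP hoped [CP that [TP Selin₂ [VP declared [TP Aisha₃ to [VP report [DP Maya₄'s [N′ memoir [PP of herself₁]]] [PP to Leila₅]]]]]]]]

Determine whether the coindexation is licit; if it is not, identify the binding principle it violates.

Principle A

The two coindexed NPs are *Farida₁* and *herself₁*.
*herself₁* is an anaphor. Principle A requires it to be bound within its binding domain — the possessed DP, whose subject is Maya₄.
Within that domain it is c-commanded by *Maya₄*, which does not share its index.
*Farida₁* does c-command the anaphor, but from outside its binding domain.
The anaphor is unbound in its domain → Principle A violation.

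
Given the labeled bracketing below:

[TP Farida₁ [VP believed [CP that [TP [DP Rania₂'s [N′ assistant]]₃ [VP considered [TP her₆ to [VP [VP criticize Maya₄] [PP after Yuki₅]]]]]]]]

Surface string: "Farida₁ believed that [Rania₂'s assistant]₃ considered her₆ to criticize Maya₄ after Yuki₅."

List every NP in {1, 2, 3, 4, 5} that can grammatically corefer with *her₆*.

*her* is a pronoun, so Principle B applies: it must be free in its binding domain.
Binding domain of *her₆*: the embedded TP, whose subject is [Rania₂'s assistant]₃.
*Farida₁* c-commands the pronoun but from outside its binding domain, and is not c-commanded by it → coindexation permitted.
*Rania₂* and the pronoun do not c-command one another → neither Principle B nor Principle C is at stake; coindexation permitted.
*[Rania₂'s assistant]₃* c-commands the pronoun within its binding domain → coindexation would violate Principle B.
*Maya₄*: the pronoun c-commands this R-expression → coindexation would violate Principle C on *Maya₄*.
*Yuki₅*: the pronoun c-commands this R-expression → coindexation would violate Principle C on *Yuki₅*.

{1, 2}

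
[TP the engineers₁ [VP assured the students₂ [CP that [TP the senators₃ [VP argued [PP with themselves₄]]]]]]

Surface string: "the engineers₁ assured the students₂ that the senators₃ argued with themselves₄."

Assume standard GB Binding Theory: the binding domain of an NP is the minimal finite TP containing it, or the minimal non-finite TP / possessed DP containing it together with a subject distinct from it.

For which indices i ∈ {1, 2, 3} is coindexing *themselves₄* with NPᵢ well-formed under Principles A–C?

{3}

*themselves* is an anaphor, so Principle A applies: it must be bound in its binding domain.
Binding domain of *themselves₄*: the embedded TP, whose subject is the senators₃.
*the engineers₁* c-commands the anaphor but is outside its binding domain → cannot satisfy Principle A.
*the students₂* c-commands the anaphor but is outside its binding domain → cannot satisfy Principle A.
*the senators₃* c-commands the anaphor within its binding domain → licit binder.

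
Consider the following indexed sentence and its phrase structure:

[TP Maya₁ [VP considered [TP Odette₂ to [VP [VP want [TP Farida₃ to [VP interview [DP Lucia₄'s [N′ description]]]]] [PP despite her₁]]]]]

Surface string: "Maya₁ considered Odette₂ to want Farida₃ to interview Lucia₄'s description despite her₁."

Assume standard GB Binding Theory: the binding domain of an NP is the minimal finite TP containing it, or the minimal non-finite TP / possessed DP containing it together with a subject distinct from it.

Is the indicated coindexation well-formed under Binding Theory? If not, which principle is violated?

The two coindexed NPs are *Maya₁* and *her₁*.
*her₁* is a pronoun; its binding domain is the embedded TP, whose subject is Odette₂. Within that domain it is c-commanded only by *Odette₂*, which carries a different index — the pronoun is free locally, so Principle B holds.
*Maya₁* is an R-expression; *her₁* does not c-command it, and no other NP shares its index, so Principle C is satisfied.
All principles are respected.

grammatical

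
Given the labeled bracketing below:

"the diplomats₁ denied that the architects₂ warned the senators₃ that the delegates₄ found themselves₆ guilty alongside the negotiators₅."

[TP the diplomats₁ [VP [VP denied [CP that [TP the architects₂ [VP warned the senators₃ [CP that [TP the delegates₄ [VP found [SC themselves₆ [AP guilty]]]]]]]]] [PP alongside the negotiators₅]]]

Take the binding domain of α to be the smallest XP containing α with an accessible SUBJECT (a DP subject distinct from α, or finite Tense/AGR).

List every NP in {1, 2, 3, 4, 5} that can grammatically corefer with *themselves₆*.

{4}

*themselves* is an anaphor, so Principle A applies: it must be bound in its binding domain.
Binding domain of *themselves₆*: the embedded TP, whose subject is the delegates₄.
*the diplomats₁* c-commands the anaphor but is outside its binding domain → cannot satisfy Principle A.
*the architects₂* c-commands the anaphor but is outside its binding domain → cannot satisfy Principle A.
*the senators₃* c-commands the anaphor but is outside its binding domain → cannot satisfy Principle A.
*the delegates₄* c-commands the anaphor within its binding domain → licit binder.
*the negotiators₅* does not c-command the anaphor → cannot bind it.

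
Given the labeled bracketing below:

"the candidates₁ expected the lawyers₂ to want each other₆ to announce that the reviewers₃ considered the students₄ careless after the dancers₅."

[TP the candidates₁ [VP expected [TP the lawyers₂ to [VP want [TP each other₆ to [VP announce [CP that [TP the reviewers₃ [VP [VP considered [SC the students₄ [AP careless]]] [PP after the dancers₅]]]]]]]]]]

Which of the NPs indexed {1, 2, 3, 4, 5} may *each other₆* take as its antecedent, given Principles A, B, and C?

{2}

*each other* is an anaphor, so Principle A applies: it must be bound in its binding domain.
Binding domain of *each other₆*: the embedded TP, whose subject is the lawyers₂.
*the candidates₁* c-commands the anaphor but is outside its binding domain → cannot satisfy Principle A.
*the lawyers₂* c-commands the anaphor within its binding domain → licit binder.
*the reviewers₃* does not c-command the anaphor → cannot bind it.
*the students₄* does not c-command the anaphor → cannot bind it.
*the dancers₅* does not c-command the anaphor → cannot bind it.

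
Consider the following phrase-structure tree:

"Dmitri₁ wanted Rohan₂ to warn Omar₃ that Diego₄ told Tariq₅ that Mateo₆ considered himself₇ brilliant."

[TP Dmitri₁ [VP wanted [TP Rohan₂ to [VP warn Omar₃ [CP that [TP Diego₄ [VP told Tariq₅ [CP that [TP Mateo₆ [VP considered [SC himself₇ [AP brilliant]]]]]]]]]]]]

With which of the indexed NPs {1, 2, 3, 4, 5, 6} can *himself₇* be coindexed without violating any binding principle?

{6}

*himself* is an anaphor, so Principle A applies: it must be bound in its binding domain.
Binding domain of *himself₇*: the embedded TP, whose subject is Mateo₆.
*Dmitri₁* c-commands the anaphor but is outside its binding domain → cannot satisfy Principle A.
*Rohan₂* c-commands the anaphor but is outside its binding domain → cannot satisfy Principle A.
*Omar₃* c-commands the anaphor but is outside its binding domain → cannot satisfy Principle A.
*Diego₄* c-commands the anaphor but is outside its binding domain → cannot satisfy Principle A.
*Tariq₅* c-commands the anaphor but is outside its binding domain → cannot satisfy Principle A.
*Mateo₆* c-commands the anaphor within its binding domain → licit binder.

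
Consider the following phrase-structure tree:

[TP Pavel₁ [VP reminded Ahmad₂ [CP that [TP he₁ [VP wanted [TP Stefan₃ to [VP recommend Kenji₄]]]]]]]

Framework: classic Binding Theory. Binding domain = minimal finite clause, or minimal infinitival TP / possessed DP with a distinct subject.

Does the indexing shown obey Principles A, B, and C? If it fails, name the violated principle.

grammatical

The two coindexed NPs are *Pavel₁* and *he₁*.
*he₁* is a pronoun; nothing c-commands it within its binding domain (the embedded TP.), so Principle B holds trivially.
*Pavel₁* is an R-expression; *he₁* does not c-command it, and no other NP shares its index, so Principle C is satisfied.
All principles are respected.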